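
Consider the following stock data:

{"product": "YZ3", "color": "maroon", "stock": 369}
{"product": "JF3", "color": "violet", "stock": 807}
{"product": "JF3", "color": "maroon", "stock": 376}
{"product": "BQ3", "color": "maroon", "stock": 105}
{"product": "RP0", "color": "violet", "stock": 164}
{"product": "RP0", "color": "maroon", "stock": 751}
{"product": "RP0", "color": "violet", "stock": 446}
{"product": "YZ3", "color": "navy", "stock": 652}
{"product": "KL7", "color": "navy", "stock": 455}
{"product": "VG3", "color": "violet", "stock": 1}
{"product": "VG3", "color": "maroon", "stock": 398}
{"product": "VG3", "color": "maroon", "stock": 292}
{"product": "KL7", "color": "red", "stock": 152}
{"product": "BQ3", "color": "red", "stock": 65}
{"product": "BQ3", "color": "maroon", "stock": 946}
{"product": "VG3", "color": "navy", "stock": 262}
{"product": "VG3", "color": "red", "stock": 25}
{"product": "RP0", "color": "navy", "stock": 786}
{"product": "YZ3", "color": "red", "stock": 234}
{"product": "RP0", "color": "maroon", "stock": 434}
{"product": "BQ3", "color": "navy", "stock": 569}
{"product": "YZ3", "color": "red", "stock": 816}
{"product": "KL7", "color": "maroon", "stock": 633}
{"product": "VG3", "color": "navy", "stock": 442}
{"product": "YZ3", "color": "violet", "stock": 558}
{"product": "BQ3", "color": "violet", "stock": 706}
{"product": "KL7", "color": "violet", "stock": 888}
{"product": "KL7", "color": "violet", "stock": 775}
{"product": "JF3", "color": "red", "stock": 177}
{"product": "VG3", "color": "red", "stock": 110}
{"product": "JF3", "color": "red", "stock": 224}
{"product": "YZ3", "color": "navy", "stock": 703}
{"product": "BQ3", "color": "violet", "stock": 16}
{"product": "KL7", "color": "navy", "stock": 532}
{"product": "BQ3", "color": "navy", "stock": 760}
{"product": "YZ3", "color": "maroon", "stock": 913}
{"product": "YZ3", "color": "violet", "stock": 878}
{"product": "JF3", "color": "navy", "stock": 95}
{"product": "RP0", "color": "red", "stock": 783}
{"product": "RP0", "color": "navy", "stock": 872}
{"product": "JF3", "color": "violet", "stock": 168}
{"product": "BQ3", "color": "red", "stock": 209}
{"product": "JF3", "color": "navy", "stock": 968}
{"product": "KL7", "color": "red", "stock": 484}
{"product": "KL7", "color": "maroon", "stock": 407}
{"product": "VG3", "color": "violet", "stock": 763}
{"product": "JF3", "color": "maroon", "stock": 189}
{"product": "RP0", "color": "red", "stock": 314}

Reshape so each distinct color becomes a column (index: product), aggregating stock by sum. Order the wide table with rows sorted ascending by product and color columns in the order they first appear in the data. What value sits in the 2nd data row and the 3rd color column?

1063

With rows sorted ascending by product, row 2 is product=JF3. color columns in first-appearance order: maroon, violet, navy, red; column 3 is navy.
Long rows with product=JF3, color=navy: 95 + 968 = 1063.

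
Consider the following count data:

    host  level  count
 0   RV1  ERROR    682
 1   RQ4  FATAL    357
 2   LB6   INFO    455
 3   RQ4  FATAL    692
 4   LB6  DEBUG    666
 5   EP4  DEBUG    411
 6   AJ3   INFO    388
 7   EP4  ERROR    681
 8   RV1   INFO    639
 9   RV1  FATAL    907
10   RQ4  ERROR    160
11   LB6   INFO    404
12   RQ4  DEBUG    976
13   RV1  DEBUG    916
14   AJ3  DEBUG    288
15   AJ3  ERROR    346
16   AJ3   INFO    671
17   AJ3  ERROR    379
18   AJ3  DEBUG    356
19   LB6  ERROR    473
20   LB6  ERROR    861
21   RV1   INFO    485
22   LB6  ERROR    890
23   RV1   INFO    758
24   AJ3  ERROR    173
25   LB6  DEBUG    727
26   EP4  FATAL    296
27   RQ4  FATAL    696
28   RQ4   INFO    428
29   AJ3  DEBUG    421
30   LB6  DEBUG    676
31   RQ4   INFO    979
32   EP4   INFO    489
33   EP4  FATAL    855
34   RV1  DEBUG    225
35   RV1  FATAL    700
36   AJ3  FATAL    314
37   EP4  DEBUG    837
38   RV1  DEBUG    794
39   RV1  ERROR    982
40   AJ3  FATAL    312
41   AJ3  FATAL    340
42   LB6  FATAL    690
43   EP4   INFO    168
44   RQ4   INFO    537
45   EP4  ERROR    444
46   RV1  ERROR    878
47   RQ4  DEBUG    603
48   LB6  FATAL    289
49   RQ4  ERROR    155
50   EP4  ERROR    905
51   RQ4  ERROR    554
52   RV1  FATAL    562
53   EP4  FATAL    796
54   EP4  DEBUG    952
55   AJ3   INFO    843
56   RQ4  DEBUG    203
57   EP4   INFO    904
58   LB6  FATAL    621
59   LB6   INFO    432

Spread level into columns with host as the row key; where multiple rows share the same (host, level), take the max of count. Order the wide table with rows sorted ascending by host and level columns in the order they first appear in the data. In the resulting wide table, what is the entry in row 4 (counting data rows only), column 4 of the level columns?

976

With rows sorted ascending by host, row 4 is host=RQ4. level columns in first-appearance order: ERROR, FATAL, INFO, DEBUG; column 4 is DEBUG.
Long rows with host=RQ4, level=DEBUG: max(976, 603, 203) = 976.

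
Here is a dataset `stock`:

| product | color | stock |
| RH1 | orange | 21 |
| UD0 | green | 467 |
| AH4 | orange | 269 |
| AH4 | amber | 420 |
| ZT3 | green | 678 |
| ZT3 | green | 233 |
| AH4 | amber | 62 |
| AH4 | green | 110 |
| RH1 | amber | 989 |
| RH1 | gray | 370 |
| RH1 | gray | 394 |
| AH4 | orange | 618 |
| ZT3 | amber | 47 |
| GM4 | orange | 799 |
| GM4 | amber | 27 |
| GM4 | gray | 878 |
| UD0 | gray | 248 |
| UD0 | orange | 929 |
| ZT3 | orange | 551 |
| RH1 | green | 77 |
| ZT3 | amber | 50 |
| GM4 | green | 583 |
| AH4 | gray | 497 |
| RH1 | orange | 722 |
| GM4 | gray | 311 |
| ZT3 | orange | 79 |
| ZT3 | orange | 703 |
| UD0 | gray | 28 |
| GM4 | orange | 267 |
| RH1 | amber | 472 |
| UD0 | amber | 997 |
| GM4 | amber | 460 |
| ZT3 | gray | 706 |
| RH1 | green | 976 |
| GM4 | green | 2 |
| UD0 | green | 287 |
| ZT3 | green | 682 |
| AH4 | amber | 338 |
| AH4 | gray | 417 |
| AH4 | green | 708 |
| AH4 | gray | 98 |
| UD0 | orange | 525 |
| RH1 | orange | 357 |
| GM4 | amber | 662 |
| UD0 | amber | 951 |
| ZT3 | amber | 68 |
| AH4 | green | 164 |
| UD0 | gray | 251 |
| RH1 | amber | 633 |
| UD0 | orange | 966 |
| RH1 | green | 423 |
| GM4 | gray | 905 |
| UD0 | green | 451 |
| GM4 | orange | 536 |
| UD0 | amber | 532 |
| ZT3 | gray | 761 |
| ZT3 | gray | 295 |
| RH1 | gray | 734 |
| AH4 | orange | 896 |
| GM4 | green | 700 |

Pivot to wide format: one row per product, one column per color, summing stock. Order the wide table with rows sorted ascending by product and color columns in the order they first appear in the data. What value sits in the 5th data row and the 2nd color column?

1593

With rows sorted ascending by product, row 5 is product=ZT3. color columns in first-appearance order: orange, green, amber, gray; column 2 is green.
Long rows with product=ZT3, color=green: 678 + 233 + 682 = 1593.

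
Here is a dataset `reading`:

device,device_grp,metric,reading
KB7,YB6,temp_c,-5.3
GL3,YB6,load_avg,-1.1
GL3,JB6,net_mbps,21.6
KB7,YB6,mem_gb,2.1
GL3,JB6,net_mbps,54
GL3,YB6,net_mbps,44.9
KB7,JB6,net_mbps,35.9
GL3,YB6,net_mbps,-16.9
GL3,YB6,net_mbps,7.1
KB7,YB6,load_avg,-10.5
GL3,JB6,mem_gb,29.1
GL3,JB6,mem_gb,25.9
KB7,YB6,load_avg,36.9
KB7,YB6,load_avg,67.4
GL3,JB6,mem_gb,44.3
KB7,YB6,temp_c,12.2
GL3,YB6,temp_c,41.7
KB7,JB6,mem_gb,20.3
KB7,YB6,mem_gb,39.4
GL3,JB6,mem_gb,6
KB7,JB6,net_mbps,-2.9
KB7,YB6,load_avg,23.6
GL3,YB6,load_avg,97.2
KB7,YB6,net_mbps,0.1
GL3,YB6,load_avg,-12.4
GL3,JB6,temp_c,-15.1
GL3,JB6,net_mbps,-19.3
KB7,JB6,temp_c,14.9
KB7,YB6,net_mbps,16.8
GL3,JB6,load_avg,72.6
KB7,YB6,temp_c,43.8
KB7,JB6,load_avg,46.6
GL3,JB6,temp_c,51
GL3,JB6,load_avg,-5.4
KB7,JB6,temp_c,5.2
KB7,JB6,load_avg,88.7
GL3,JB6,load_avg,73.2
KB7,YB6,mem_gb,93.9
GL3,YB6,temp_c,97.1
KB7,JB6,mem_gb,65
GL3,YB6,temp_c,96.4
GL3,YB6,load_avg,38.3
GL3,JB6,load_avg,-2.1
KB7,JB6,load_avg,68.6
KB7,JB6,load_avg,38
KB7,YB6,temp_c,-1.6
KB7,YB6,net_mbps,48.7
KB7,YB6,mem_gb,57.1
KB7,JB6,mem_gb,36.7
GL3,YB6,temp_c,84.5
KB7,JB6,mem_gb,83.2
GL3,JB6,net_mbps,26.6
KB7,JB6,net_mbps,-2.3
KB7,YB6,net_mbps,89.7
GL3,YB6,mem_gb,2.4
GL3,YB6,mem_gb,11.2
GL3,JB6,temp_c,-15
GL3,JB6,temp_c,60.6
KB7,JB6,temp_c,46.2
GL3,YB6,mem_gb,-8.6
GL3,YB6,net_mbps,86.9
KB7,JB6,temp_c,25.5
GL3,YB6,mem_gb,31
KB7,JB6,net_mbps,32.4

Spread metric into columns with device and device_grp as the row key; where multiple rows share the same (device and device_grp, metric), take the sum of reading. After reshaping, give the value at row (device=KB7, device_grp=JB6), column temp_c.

Rows with device=KB7, device_grp=JB6 and metric=temp_c: reading values are 14.9, 5.2, 46.2, 25.5.
14.9 + 5.2 + 46.2 + 25.5 = 91.8.

91.8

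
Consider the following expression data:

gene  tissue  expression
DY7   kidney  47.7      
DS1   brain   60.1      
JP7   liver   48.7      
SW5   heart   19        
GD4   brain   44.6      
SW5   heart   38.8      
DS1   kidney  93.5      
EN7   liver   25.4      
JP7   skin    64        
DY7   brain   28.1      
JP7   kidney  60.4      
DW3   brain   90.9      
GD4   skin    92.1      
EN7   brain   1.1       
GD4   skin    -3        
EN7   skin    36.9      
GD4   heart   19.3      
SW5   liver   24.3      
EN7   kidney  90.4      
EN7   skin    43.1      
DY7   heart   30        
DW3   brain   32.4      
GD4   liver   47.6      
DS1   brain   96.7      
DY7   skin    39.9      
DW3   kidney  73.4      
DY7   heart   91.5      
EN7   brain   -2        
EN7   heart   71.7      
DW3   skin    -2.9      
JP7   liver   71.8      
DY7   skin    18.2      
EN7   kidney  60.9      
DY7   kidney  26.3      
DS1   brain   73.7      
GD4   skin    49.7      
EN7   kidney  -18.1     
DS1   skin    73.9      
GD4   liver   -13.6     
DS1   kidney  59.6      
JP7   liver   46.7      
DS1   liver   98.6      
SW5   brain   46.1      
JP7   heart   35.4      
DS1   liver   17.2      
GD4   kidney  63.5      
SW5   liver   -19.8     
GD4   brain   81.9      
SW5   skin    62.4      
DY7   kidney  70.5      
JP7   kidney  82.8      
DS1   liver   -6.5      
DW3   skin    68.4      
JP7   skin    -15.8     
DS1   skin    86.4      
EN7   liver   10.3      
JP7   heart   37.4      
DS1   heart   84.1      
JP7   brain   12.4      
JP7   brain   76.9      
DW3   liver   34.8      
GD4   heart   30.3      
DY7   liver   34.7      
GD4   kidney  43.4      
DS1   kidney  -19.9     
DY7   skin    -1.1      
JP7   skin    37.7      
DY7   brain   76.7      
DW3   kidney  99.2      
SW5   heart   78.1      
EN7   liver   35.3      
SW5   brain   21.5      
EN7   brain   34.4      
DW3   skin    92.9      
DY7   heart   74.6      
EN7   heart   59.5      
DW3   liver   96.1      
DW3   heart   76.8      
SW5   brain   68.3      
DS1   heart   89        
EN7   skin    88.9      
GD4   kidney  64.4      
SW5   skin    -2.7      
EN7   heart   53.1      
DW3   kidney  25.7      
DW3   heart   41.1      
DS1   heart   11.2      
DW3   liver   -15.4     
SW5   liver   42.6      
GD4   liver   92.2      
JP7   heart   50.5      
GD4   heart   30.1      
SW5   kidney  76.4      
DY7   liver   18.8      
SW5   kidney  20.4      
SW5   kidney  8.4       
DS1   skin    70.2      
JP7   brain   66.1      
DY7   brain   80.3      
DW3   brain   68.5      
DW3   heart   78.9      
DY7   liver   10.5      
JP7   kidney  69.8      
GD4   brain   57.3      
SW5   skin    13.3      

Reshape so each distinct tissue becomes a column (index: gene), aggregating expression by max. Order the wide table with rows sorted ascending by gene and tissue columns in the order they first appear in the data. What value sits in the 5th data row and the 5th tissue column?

With rows sorted ascending by gene, row 5 is gene=GD4. tissue columns in first-appearance order: kidney, brain, liver, heart, skin; column 5 is skin.
Long rows with gene=GD4, tissue=skin: max(92.1, -3, 49.7) = 92.1.

92.1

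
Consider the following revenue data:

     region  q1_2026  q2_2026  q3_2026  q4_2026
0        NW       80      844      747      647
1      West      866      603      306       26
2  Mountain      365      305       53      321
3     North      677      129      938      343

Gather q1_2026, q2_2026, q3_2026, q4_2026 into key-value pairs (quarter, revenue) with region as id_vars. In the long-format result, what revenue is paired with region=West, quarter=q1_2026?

Unpivoting turns each (region, wide-column) pair into one long row.
The wide cell at row West, column q1_2026 holds 866, so the long row (West, q1_2026) has revenue=866.

866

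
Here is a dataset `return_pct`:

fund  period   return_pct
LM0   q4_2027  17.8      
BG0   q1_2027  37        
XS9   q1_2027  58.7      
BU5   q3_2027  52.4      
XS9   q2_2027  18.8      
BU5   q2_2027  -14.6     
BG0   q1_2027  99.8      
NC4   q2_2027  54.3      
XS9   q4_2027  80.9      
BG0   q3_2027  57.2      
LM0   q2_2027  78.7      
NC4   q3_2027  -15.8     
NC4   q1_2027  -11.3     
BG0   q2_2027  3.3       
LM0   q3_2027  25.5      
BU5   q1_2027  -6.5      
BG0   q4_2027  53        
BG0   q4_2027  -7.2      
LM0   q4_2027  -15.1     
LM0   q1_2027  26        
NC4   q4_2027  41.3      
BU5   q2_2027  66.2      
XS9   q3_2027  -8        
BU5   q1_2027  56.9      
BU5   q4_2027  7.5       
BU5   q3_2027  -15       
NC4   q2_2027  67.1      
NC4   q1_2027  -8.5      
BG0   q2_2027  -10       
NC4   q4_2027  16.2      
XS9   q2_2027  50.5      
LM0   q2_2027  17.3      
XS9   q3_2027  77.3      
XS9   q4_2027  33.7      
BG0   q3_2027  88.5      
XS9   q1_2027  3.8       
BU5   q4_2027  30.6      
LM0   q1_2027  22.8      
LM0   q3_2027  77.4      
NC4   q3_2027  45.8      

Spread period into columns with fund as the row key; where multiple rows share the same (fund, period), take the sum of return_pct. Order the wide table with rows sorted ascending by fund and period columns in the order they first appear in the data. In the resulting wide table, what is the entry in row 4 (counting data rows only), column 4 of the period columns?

With rows sorted ascending by fund, row 4 is fund=NC4. period columns in first-appearance order: q4_2027, q1_2027, q3_2027, q2_2027; column 4 is q2_2027.
Long rows with fund=NC4, period=q2_2027: 54.3 + 67.1 = 121.4.

121.4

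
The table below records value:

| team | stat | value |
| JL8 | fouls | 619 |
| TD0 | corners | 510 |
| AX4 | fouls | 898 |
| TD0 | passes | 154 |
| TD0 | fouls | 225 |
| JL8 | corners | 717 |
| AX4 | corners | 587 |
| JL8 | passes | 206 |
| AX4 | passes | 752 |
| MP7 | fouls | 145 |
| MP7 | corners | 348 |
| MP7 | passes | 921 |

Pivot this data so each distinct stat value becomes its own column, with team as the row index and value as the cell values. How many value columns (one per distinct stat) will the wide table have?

3 distinct stat values: corners, passes, fouls.

3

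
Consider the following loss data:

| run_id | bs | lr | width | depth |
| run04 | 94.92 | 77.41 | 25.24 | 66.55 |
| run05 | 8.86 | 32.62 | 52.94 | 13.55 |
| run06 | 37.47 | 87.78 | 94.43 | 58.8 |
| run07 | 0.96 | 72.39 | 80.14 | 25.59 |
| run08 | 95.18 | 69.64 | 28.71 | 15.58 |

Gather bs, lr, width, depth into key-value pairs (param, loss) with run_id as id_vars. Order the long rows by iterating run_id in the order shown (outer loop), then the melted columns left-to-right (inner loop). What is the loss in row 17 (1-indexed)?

95.18

20 rows total (5 × 4). Row 17: index ⌊(17-1)/4⌋ = 4 into run_id → run08; (17-1) mod 4 = 0 into the melted columns → bs.
So row 17 is (run08, bs, 95.18); loss = 95.18.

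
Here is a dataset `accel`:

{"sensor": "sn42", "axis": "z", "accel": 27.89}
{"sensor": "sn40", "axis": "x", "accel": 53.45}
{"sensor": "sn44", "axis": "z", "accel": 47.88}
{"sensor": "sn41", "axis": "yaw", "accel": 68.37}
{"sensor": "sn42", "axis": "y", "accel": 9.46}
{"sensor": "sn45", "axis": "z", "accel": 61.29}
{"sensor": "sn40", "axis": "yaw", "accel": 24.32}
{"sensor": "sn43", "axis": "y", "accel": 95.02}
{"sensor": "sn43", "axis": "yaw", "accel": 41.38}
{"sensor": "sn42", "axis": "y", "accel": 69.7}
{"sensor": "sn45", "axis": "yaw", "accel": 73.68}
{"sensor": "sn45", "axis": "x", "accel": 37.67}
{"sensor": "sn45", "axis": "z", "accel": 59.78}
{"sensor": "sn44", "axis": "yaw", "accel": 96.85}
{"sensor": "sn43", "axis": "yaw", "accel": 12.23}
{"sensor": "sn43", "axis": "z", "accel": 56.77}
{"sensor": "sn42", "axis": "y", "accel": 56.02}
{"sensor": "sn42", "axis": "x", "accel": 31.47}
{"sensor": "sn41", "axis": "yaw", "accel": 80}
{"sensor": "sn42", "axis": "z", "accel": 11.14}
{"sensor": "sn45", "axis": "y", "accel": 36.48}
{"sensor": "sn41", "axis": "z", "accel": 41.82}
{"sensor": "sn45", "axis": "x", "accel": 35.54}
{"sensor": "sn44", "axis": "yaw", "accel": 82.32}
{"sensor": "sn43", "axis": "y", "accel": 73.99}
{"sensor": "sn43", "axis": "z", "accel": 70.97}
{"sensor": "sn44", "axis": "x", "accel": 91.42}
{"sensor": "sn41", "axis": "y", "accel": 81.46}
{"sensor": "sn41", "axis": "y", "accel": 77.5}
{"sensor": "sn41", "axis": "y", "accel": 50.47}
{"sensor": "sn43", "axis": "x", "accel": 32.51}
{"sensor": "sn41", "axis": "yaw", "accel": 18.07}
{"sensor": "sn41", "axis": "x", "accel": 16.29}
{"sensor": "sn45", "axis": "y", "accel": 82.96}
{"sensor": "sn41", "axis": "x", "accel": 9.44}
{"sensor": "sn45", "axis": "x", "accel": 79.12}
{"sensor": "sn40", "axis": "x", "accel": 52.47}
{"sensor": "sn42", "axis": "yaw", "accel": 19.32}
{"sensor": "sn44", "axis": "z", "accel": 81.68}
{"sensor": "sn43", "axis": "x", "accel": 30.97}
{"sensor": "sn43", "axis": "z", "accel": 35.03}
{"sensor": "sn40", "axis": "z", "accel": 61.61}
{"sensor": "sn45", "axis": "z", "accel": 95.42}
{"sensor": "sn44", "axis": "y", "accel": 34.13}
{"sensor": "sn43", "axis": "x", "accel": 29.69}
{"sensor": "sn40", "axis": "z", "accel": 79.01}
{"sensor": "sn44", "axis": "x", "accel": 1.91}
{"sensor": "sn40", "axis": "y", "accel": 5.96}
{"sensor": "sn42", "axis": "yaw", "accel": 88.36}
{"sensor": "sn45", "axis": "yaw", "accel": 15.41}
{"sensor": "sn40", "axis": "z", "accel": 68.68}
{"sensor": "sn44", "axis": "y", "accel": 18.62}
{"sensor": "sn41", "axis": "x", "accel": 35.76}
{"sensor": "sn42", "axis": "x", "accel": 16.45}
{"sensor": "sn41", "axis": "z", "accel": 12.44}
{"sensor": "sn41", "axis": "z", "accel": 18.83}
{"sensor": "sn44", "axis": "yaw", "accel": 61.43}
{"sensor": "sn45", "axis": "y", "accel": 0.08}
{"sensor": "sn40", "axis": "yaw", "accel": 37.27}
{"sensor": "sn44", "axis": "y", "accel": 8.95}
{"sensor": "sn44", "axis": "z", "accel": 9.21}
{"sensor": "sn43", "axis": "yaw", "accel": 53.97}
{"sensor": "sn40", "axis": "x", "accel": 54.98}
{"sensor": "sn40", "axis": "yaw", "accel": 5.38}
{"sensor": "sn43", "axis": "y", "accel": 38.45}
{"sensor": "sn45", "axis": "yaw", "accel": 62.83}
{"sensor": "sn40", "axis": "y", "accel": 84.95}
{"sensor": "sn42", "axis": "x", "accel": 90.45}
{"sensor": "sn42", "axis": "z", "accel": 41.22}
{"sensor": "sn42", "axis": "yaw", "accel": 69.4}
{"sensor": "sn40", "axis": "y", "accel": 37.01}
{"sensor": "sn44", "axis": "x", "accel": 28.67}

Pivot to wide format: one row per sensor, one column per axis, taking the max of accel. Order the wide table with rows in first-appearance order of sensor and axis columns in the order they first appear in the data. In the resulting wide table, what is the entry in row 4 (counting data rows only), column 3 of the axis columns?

With rows in first-appearance order of sensor, row 4 is sensor=sn41. axis columns in first-appearance order: z, x, yaw, y; column 3 is yaw.
Long rows with sensor=sn41, axis=yaw: max(68.37, 80, 18.07) = 80.

80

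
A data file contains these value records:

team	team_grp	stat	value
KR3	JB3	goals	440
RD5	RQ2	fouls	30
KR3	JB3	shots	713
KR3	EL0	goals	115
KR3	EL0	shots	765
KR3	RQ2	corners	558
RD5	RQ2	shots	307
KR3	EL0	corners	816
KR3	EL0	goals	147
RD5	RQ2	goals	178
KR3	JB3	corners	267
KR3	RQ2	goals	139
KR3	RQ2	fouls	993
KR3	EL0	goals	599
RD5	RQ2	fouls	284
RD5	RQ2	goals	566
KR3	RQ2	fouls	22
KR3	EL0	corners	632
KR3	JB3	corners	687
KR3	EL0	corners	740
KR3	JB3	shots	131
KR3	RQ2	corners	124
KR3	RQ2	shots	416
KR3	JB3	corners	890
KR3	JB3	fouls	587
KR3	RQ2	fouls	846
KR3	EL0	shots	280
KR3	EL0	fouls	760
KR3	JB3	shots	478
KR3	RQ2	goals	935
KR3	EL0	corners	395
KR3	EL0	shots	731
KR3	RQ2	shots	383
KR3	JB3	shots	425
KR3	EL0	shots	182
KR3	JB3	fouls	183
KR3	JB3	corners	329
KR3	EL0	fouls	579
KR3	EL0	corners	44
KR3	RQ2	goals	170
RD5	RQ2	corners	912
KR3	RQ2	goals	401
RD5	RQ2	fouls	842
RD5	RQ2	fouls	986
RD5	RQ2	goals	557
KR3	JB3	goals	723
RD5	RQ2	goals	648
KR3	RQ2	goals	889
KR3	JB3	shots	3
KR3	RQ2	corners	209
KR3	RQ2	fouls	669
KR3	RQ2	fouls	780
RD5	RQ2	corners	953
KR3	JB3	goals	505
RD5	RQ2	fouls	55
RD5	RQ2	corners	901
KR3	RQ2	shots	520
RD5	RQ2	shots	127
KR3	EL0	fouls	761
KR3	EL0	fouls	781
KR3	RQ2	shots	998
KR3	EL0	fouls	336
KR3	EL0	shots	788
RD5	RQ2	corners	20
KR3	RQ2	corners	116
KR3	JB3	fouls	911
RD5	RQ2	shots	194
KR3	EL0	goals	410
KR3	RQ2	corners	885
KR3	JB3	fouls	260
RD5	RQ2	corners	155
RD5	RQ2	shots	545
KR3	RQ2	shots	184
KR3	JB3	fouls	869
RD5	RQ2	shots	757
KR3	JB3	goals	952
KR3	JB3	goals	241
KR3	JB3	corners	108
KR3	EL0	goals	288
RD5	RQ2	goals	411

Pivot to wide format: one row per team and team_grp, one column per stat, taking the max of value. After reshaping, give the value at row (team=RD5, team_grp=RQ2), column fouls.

986

Rows with team=RD5, team_grp=RQ2 and stat=fouls: value values are 30, 284, 842, 986, 55.
max(30, 284, 842, 986, 55) = 986.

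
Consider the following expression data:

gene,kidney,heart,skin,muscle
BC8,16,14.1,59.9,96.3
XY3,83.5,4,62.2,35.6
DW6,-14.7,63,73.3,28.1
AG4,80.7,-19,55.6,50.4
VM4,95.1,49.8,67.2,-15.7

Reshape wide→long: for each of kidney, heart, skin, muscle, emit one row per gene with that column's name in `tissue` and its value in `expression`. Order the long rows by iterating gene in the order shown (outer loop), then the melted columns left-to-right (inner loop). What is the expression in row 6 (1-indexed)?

20 rows total (5 × 4). Row 6: index ⌊(6-1)/4⌋ = 1 into gene → XY3; (6-1) mod 4 = 1 into the melted columns → heart.
So row 6 is (XY3, heart, 4); expression = 4.

4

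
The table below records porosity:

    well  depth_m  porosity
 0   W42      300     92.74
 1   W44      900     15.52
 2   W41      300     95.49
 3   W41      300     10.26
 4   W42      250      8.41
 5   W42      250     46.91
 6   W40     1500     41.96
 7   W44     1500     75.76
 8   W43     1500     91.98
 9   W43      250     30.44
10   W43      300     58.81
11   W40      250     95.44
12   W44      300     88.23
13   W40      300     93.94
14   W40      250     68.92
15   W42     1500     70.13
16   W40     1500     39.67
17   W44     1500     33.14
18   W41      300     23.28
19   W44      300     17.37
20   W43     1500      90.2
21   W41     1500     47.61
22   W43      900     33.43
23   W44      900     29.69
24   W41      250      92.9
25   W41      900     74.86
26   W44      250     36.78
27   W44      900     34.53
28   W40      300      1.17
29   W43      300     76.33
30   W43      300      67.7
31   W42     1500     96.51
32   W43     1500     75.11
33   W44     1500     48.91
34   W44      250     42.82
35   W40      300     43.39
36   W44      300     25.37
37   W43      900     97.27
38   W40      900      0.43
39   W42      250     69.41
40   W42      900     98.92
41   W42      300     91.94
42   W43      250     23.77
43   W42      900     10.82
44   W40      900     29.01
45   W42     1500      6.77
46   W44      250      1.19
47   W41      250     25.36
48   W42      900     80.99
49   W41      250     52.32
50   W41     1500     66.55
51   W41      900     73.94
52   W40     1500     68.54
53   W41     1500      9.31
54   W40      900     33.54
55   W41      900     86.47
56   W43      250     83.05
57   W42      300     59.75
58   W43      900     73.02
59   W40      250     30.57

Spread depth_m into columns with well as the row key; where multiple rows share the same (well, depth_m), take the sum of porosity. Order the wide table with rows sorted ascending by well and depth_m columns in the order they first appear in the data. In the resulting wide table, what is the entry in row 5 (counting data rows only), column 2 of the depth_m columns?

79.74

With rows sorted ascending by well, row 5 is well=W44. depth_m columns in first-appearance order: 300, 900, 250, 1500; column 2 is 900.
Long rows with well=W44, depth_m=900: 15.52 + 29.69 + 34.53 = 79.74.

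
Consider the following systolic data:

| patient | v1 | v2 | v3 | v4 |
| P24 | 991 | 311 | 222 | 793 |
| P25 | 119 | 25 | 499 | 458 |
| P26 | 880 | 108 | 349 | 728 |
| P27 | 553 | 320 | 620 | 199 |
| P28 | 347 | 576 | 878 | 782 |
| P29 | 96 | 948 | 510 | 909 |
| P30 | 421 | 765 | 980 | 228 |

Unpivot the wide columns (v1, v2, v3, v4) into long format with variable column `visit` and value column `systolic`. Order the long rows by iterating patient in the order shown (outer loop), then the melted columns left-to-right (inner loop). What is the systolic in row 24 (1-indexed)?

909

28 rows total (7 × 4). Row 24: index ⌊(24-1)/4⌋ = 5 into patient → P29; (24-1) mod 4 = 3 into the melted columns → v4.
So row 24 is (P29, v4, 909); systolic = 909.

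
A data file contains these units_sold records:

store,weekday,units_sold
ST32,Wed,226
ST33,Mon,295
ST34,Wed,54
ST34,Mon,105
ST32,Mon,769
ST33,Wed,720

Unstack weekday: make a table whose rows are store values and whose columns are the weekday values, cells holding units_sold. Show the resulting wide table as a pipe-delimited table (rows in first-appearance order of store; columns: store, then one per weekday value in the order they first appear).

Columns: store plus the 2 distinct weekday values (Wed, Mon).
For example, row ST32 column Wed takes units_sold=226 from the long row (ST32, Wed).

| store | Wed | Mon |
| ST32 | 226 | 769 |
| ST33 | 720 | 295 |
| ST34 | 54 | 105 |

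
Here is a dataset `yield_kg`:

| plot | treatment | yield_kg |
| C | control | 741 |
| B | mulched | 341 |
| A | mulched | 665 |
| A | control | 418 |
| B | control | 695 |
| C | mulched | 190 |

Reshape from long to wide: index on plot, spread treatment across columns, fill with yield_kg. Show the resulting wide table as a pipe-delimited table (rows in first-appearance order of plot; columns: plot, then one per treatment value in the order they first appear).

| plot | control | mulched |
| C | 741 | 190 |
| B | 695 | 341 |
| A | 418 | 665 |

Columns: plot plus the 2 distinct treatment values (control, mulched).
For example, row C column control takes yield_kg=741 from the long row (C, control).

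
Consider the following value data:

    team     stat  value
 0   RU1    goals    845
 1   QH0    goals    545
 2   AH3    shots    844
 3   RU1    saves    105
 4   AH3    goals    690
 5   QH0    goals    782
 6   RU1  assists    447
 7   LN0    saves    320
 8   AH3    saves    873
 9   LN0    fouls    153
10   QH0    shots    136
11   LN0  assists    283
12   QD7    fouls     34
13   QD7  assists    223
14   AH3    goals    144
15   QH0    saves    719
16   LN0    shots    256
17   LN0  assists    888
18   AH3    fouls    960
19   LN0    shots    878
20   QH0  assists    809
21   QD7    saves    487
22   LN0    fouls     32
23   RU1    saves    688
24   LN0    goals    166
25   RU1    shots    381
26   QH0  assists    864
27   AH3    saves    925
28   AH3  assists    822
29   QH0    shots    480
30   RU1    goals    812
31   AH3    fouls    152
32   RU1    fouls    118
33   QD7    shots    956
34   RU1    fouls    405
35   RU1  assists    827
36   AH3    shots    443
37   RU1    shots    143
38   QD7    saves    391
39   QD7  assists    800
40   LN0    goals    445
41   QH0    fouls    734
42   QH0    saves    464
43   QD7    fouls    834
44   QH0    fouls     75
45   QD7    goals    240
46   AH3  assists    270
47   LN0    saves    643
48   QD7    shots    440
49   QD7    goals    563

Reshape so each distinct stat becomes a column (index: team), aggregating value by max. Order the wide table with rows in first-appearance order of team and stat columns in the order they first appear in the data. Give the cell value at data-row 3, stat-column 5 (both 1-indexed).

960

With rows in first-appearance order of team, row 3 is team=AH3. stat columns in first-appearance order: goals, shots, saves, assists, fouls; column 5 is fouls.
Long rows with team=AH3, stat=fouls: max(960, 152) = 960.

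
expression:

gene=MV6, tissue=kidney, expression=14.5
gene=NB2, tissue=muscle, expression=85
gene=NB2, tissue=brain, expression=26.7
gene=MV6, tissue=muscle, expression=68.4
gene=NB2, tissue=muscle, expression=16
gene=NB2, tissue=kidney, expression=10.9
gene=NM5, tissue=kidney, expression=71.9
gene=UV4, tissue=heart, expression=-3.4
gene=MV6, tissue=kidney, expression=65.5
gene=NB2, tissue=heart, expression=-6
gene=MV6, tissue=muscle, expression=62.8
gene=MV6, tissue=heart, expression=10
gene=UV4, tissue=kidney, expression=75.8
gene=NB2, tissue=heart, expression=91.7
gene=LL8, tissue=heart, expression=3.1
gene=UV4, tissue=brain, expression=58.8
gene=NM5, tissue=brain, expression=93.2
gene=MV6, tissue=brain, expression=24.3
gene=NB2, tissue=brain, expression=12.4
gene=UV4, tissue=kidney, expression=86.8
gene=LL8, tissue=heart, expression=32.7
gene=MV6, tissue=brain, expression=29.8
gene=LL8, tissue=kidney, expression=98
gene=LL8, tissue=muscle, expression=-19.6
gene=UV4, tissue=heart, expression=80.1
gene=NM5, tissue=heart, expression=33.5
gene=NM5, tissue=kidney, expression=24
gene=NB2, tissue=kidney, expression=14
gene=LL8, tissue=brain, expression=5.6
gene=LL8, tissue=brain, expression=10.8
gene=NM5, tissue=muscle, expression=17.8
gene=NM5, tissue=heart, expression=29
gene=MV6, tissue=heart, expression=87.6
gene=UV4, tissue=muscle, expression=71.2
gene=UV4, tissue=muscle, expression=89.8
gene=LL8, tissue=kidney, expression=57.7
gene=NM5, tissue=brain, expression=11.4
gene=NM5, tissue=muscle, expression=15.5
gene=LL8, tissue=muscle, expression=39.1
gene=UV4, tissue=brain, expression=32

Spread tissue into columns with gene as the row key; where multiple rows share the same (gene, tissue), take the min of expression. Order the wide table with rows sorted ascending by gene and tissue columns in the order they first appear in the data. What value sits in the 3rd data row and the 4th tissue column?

With rows sorted ascending by gene, row 3 is gene=NB2. tissue columns in first-appearance order: kidney, muscle, brain, heart; column 4 is heart.
Long rows with gene=NB2, tissue=heart: min(-6, 91.7) = -6.

-6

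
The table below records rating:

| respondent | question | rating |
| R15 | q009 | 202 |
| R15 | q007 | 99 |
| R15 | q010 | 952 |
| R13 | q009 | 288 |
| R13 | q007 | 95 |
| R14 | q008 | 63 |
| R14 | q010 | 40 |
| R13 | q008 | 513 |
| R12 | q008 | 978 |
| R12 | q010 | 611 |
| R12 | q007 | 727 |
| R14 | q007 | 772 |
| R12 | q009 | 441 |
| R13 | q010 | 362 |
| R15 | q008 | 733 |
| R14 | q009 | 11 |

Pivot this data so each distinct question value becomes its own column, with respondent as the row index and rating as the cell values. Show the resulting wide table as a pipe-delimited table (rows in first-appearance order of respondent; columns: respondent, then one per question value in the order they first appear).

Columns: respondent plus the 4 distinct question values (q009, q007, q010, q008).
For example, row R15 column q009 takes rating=202 from the long row (R15, q009).

| respondent | q009 | q007 | q010 | q008 |
| R15 | 202 | 99 | 952 | 733 |
| R13 | 288 | 95 | 362 | 513 |
| R14 | 11 | 772 | 40 | 63 |
| R12 | 441 | 727 | 611 | 978 |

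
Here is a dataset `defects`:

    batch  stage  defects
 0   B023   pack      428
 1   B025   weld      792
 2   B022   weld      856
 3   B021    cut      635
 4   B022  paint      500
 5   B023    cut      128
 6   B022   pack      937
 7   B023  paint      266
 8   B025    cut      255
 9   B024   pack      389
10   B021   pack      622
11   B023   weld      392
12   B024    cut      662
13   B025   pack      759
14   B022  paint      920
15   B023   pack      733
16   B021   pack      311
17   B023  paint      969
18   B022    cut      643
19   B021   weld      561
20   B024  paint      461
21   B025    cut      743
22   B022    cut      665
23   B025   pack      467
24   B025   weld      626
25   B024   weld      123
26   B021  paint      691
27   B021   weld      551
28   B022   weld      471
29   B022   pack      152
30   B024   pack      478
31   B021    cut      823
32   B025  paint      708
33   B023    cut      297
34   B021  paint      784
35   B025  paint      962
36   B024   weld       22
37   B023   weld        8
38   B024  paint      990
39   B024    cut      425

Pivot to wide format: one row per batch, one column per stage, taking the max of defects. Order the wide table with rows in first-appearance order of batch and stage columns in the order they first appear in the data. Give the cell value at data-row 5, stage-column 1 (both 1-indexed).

With rows in first-appearance order of batch, row 5 is batch=B024. stage columns in first-appearance order: pack, weld, cut, paint; column 1 is pack.
Long rows with batch=B024, stage=pack: max(389, 478) = 478.

478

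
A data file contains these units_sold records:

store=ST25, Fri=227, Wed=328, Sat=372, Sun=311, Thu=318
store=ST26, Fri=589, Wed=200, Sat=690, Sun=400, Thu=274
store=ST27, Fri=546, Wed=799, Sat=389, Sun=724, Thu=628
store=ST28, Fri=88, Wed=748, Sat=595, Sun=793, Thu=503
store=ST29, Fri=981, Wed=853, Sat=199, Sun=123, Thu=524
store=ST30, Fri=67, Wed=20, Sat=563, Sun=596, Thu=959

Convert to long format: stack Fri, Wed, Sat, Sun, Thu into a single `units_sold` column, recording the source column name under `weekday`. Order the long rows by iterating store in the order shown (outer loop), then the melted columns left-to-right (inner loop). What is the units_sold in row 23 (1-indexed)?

30 rows total (6 × 5). Row 23: index ⌊(23-1)/5⌋ = 4 into store → ST29; (23-1) mod 5 = 2 into the melted columns → Sat.
So row 23 is (ST29, Sat, 199); units_sold = 199.

199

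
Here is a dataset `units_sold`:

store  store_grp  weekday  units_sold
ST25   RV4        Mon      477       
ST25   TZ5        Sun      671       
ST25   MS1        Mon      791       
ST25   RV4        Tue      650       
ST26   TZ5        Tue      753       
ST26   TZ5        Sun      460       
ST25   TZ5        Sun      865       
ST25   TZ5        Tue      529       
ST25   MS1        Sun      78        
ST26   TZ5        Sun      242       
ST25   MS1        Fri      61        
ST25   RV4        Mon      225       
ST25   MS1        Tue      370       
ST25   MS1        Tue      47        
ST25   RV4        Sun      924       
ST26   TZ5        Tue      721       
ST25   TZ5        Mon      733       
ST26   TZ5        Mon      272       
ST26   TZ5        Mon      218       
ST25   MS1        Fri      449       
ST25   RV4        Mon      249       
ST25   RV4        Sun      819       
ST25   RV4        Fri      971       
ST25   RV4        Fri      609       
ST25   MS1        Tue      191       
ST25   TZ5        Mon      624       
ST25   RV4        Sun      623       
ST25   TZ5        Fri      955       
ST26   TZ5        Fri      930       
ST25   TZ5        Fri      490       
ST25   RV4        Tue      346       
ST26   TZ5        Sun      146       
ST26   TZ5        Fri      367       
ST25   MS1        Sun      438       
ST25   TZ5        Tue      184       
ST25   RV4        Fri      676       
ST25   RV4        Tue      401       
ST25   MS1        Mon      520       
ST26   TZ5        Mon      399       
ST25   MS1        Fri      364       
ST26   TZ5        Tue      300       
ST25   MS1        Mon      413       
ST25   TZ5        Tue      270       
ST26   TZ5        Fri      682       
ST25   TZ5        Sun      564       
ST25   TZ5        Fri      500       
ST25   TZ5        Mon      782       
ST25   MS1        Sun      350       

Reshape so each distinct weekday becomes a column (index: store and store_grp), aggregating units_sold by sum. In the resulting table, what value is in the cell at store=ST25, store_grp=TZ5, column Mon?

Rows with store=ST25, store_grp=TZ5 and weekday=Mon: units_sold values are 733, 624, 782.
733 + 624 + 782 = 2139.

2139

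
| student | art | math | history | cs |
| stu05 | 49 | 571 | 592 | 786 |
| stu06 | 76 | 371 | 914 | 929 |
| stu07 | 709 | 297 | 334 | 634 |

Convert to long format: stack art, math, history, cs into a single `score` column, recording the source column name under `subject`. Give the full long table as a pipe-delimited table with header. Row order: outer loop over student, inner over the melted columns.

Each (student, column) pair becomes one row: 3 × 4 = 12 rows.
For example, (stu05, art) → score=49.

| student | subject | score |
| stu05 | art | 49 |
| stu05 | math | 571 |
| stu05 | history | 592 |
| stu05 | cs | 786 |
| stu06 | art | 76 |
| stu06 | math | 371 |
| stu06 | history | 914 |
| stu06 | cs | 929 |
| stu07 | art | 709 |
| stu07 | math | 297 |
| stu07 | history | 334 |
| stu07 | cs | 634 |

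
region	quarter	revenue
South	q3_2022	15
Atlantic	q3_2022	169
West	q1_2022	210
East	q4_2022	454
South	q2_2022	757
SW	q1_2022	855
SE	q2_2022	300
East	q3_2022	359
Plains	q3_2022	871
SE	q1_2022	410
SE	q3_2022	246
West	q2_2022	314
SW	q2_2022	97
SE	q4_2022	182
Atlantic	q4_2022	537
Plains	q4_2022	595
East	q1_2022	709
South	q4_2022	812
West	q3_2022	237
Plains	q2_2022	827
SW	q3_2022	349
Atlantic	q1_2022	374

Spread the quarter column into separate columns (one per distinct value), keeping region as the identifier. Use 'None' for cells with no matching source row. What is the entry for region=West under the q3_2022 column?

237

The long row with region=West, quarter=q3_2022 has revenue=237.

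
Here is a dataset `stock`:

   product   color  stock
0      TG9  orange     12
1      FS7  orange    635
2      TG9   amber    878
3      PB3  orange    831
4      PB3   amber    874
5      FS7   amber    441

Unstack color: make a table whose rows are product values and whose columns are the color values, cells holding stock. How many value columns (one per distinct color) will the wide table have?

2 distinct color values: orange, amber.

2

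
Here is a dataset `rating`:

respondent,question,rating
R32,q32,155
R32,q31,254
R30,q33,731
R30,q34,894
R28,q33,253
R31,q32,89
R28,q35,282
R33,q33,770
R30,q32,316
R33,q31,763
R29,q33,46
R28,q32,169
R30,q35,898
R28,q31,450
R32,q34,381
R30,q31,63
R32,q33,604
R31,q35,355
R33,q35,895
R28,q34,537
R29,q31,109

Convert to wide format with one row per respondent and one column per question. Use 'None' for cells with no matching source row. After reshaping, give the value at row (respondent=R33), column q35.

895

The long row with respondent=R33, question=q35 has rating=895.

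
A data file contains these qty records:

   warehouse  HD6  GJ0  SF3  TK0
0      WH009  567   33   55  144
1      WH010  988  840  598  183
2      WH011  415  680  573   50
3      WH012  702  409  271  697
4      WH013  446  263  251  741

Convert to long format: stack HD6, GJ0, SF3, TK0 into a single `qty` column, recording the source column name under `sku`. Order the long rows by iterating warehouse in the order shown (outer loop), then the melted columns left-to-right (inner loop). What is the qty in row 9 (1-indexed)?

415

20 rows total (5 × 4). Row 9: index ⌊(9-1)/4⌋ = 2 into warehouse → WH011; (9-1) mod 4 = 0 into the melted columns → HD6.
So row 9 is (WH011, HD6, 415); qty = 415.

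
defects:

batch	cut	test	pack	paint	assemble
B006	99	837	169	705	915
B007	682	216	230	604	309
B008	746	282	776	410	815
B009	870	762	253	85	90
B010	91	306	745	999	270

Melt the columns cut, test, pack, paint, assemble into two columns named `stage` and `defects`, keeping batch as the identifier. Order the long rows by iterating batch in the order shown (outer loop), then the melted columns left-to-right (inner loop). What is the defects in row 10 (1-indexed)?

309

25 rows total (5 × 5). Row 10: index ⌊(10-1)/5⌋ = 1 into batch → B007; (10-1) mod 5 = 4 into the melted columns → assemble.
So row 10 is (B007, assemble, 309); defects = 309.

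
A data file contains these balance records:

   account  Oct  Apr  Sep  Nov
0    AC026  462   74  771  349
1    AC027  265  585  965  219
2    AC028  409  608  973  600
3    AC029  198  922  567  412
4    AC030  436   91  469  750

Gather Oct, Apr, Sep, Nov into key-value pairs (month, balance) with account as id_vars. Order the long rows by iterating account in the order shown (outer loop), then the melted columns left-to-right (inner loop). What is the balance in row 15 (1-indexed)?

20 rows total (5 × 4). Row 15: index ⌊(15-1)/4⌋ = 3 into account → AC029; (15-1) mod 4 = 2 into the melted columns → Sep.
So row 15 is (AC029, Sep, 567); balance = 567.

567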